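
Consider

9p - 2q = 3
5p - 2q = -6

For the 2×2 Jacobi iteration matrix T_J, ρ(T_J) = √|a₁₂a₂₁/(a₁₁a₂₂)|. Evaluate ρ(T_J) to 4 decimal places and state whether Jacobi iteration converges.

0.7454

a₁₂a₂₁/(a₁₁a₂₂) = (-2)·(5) / ((9)·(-2)) = 0.555556
ρ = √|0.555556| = √0.555556 = 0.7454
ρ < 1, so Jacobi converges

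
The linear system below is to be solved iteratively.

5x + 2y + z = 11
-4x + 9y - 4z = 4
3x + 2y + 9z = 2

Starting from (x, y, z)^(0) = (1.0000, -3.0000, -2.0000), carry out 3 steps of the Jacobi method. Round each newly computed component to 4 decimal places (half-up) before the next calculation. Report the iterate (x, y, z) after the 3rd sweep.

(1.4568, 0.9087, -1.0030)

Iteration 1:
  x = (11 - (2)·-3.0000 - (1)·-2.0000) / (5) = 3.8000
  y = (4 - (-4)·1.0000 - (-4)·-2.0000) / (9) = 0.0000
  z = (2 - (3)·1.0000 - (2)·-3.0000) / (9) = 0.5556
Iteration 2:
  x = (11 - (2)·0.0000 - (1)·0.5556) / (5) = 2.0889
  y = (4 - (-4)·3.8000 - (-4)·0.5556) / (9) = 2.3803
  z = (2 - (3)·3.8000 - (2)·0.0000) / (9) = -1.0444
Iteration 3:
  x = (11 - (2)·2.3803 - (1)·-1.0444) / (5) = 1.4568
  y = (4 - (-4)·2.0889 - (-4)·-1.0444) / (9) = 0.9087
  z = (2 - (3)·2.0889 - (2)·2.3803) / (9) = -1.0030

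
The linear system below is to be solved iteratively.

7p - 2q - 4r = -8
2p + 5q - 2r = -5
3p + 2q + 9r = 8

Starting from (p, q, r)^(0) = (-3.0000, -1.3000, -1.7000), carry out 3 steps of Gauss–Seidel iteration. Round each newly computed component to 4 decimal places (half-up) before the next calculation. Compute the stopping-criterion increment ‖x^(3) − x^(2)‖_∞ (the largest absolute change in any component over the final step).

Iteration 1:
  p = (-8 - (-2)·-1.3000 - (-4)·-1.7000) / (7) = -2.4857
  q = (-5 - (2)·-2.4857 - (-2)·-1.7000) / (5) = -0.6857
  r = (8 - (3)·-2.4857 - (2)·-0.6857) / (9) = 1.8698
Iteration 2:
  p = (-8 - (-2)·-0.6857 - (-4)·1.8698) / (7) = -0.2703
  q = (-5 - (2)·-0.2703 - (-2)·1.8698) / (5) = -0.1440
  r = (8 - (3)·-0.2703 - (2)·-0.1440) / (9) = 1.0110
Iteration 3:
  p = (-8 - (-2)·-0.1440 - (-4)·1.0110) / (7) = -0.6063
  q = (-5 - (2)·-0.6063 - (-2)·1.0110) / (5) = -0.3531
  r = (8 - (3)·-0.6063 - (2)·-0.3531) / (9) = 1.1695
Change: (-0.3360, -0.2091, 0.1585) → max |·| = 0.3360

0.3360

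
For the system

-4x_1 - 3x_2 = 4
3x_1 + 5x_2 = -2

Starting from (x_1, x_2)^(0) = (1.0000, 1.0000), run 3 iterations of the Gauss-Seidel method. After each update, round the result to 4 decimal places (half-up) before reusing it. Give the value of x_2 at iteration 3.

0.4216

Iteration 1:
  x_1 = (4 - (-3)·1.0000) / (-4) = -1.7500
  x_2 = (-2 - (3)·-1.7500) / (5) = 0.6500
Iteration 2:
  x_1 = (4 - (-3)·0.6500) / (-4) = -1.4875
  x_2 = (-2 - (3)·-1.4875) / (5) = 0.4925
Iteration 3:
  x_1 = (4 - (-3)·0.4925) / (-4) = -1.3694
  x_2 = (-2 - (3)·-1.3694) / (5) = 0.4216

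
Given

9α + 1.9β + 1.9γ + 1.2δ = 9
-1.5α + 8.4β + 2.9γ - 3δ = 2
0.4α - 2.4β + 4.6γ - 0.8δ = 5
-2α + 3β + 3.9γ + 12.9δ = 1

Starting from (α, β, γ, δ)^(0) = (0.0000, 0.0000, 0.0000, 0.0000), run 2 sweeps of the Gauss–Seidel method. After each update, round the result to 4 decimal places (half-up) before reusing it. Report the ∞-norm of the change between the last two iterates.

0.5594

Iteration 1:
  α = (9 - (1.9)·0.0000 - (1.9)·0.0000 - (1.2)·0.0000) / (9) = 1.0000
  β = (2 - (-1.5)·1.0000 - (2.9)·0.0000 - (-3)·0.0000) / (8.4) = 0.4167
  γ = (5 - (0.4)·1.0000 - (-2.4)·0.4167 - (-0.8)·0.0000) / (4.6) = 1.2174
  δ = (1 - (-2)·1.0000 - (3)·0.4167 - (3.9)·1.2174) / (12.9) = -0.2324
Iteration 2:
  α = (9 - (1.9)·0.4167 - (1.9)·1.2174 - (1.2)·-0.2324) / (9) = 0.6860
  β = (2 - (-1.5)·0.6860 - (2.9)·1.2174 - (-3)·-0.2324) / (8.4) = -0.1427
  γ = (5 - (0.4)·0.6860 - (-2.4)·-0.1427 - (-0.8)·-0.2324) / (4.6) = 0.9124
  δ = (1 - (-2)·0.6860 - (3)·-0.1427 - (3.9)·0.9124) / (12.9) = -0.0588
Change: (-0.3140, -0.5594, -0.3050, 0.1736) → max |·| = 0.5594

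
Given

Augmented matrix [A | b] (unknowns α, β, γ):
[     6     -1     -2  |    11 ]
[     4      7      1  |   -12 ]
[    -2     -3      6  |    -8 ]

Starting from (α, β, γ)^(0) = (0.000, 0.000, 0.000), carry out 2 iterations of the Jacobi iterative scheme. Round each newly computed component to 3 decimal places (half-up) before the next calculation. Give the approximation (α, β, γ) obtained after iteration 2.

(1.103, -2.571, -1.579)

Iteration 1:
  α = (11 - (-1)·0.000 - (-2)·0.000) / (6) = 1.833
  β = (-12 - (4)·0.000 - (1)·0.000) / (7) = -1.714
  γ = (-8 - (-2)·0.000 - (-3)·0.000) / (6) = -1.333
Iteration 2:
  α = (11 - (-1)·-1.714 - (-2)·-1.333) / (6) = 1.103
  β = (-12 - (4)·1.833 - (1)·-1.333) / (7) = -2.571
  γ = (-8 - (-2)·1.833 - (-3)·-1.714) / (6) = -1.579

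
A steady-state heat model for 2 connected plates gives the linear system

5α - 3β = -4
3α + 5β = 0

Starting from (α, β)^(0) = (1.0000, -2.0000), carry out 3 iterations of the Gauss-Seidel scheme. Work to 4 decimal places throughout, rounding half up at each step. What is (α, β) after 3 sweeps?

(-0.7712, 0.4627)

Iteration 1:
  α = (-4 - (-3)·-2.0000) / (5) = -2.0000
  β = (0 - (3)·-2.0000) / (5) = 1.2000
Iteration 2:
  α = (-4 - (-3)·1.2000) / (5) = -0.0800
  β = (0 - (3)·-0.0800) / (5) = 0.0480
Iteration 3:
  α = (-4 - (-3)·0.0480) / (5) = -0.7712
  β = (0 - (3)·-0.7712) / (5) = 0.4627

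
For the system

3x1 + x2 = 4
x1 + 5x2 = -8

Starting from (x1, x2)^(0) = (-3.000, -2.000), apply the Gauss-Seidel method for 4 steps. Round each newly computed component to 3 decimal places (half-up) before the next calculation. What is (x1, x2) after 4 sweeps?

(2.000, -2.000)

Iteration 1:
  x1 = (4 - (1)·-2.000) / (3) = 2.000
  x2 = (-8 - (1)·2.000) / (5) = -2.000
Iteration 2:
  x1 = (4 - (1)·-2.000) / (3) = 2.000
  x2 = (-8 - (1)·2.000) / (5) = -2.000
Iteration 3:
  x1 = (4 - (1)·-2.000) / (3) = 2.000
  x2 = (-8 - (1)·2.000) / (5) = -2.000
Iteration 4:
  x1 = (4 - (1)·-2.000) / (3) = 2.000
  x2 = (-8 - (1)·2.000) / (5) = -2.000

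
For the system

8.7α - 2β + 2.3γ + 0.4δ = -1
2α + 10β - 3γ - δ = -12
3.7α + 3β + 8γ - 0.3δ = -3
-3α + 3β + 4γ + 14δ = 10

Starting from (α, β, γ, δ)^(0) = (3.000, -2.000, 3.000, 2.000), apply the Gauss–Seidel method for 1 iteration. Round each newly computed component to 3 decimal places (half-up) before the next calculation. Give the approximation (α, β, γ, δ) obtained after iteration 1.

(-1.460, 0.192, 0.303, 0.274)

Iteration 1:
  α = (-1 - (-2)·-2.000 - (2.3)·3.000 - (0.4)·2.000) / (8.7) = -1.460
  β = (-12 - (2)·-1.460 - (-3)·3.000 - (-1)·2.000) / (10) = 0.192
  γ = (-3 - (3.7)·-1.460 - (3)·0.192 - (-0.3)·2.000) / (8) = 0.303
  δ = (10 - (-3)·-1.460 - (3)·0.192 - (4)·0.303) / (14) = 0.274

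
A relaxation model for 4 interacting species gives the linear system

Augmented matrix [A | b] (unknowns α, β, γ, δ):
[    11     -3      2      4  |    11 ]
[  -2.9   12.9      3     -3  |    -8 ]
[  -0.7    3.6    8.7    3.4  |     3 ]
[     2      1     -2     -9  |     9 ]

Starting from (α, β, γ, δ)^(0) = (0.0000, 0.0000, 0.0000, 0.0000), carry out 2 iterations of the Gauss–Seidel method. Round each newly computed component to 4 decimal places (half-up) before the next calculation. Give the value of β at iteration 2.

-0.7243

Iteration 1:
  α = (11 - (-3)·0.0000 - (2)·0.0000 - (4)·0.0000) / (11) = 1.0000
  β = (-8 - (-2.9)·1.0000 - (3)·0.0000 - (-3)·0.0000) / (12.9) = -0.3953
  γ = (3 - (-0.7)·1.0000 - (3.6)·-0.3953 - (3.4)·0.0000) / (8.7) = 0.5889
  δ = (9 - (2)·1.0000 - (1)·-0.3953 - (-2)·0.5889) / (-9) = -0.9526
Iteration 2:
  α = (11 - (-3)·-0.3953 - (2)·0.5889 - (4)·-0.9526) / (11) = 1.1315
  β = (-8 - (-2.9)·1.1315 - (3)·0.5889 - (-3)·-0.9526) / (12.9) = -0.7243
  γ = (3 - (-0.7)·1.1315 - (3.6)·-0.7243 - (3.4)·-0.9526) / (8.7) = 1.1079
  δ = (9 - (2)·1.1315 - (1)·-0.7243 - (-2)·1.1079) / (-9) = -1.0752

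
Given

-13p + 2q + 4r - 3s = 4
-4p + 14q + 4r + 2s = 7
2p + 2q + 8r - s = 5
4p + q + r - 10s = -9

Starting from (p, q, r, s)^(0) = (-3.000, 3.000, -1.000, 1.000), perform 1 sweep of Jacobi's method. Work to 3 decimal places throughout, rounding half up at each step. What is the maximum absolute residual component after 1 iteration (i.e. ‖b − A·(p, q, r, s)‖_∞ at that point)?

8.996

Iteration 1:
  p = (4 - (2)·3.000 - (4)·-1.000 - (-3)·1.000) / (-13) = -0.385
  q = (7 - (-4)·-3.000 - (4)·-1.000 - (2)·1.000) / (14) = -0.214
  r = (5 - (2)·-3.000 - (2)·3.000 - (-1)·1.000) / (8) = 0.750
  s = (-9 - (4)·-3.000 - (1)·3.000 - (1)·-1.000) / (-10) = -0.100
Residual b − A·x = (-3.877, 5.656, 0.098, -8.996); ∞-norm = 8.996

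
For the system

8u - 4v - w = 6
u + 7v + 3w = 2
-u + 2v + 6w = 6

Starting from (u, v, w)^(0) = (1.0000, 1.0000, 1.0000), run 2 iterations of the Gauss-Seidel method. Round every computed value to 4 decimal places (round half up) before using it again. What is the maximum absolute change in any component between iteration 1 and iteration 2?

0.6269

Iteration 1:
  u = (6 - (-4)·1.0000 - (-1)·1.0000) / (8) = 1.3750
  v = (2 - (1)·1.3750 - (3)·1.0000) / (7) = -0.3393
  w = (6 - (-1)·1.3750 - (2)·-0.3393) / (6) = 1.3423
Iteration 2:
  u = (6 - (-4)·-0.3393 - (-1)·1.3423) / (8) = 0.7481
  v = (2 - (1)·0.7481 - (3)·1.3423) / (7) = -0.3964
  w = (6 - (-1)·0.7481 - (2)·-0.3964) / (6) = 1.2568
Change: (-0.6269, -0.0571, -0.0855) → max |·| = 0.6269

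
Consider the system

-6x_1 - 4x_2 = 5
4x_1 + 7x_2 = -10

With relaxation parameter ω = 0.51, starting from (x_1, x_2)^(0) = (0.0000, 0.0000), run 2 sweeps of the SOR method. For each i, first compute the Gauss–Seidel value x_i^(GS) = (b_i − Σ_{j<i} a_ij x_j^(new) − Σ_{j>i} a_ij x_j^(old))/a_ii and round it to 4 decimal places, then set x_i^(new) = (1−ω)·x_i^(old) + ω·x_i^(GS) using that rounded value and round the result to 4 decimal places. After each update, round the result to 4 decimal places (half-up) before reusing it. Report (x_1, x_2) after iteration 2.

(-0.4277, -0.9002)

Iteration 1:
  x_1: GS value = (5 - (-4)·0.0000) / (-6) = -0.8333;  x_1 ← (1−ω)·0.0000 + ω·-0.8333 = -0.4250
  x_2: GS value = (-10 - (4)·-0.4250) / (7) = -1.1857;  x_2 ← (1−ω)·0.0000 + ω·-1.1857 = -0.6047
Iteration 2:
  x_1: GS value = (5 - (-4)·-0.6047) / (-6) = -0.4302;  x_1 ← (1−ω)·-0.4250 + ω·-0.4302 = -0.4277
  x_2: GS value = (-10 - (4)·-0.4277) / (7) = -1.1842;  x_2 ← (1−ω)·-0.6047 + ω·-1.1842 = -0.9002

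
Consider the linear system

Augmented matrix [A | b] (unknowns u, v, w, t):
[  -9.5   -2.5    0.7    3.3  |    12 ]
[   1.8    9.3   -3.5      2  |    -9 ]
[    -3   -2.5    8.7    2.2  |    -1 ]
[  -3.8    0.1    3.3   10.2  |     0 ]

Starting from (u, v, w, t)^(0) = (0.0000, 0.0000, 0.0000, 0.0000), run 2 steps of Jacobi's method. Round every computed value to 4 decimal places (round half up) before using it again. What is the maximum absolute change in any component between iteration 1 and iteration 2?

Iteration 1:
  u = (12 - (-2.5)·0.0000 - (0.7)·0.0000 - (3.3)·0.0000) / (-9.5) = -1.2632
  v = (-9 - (1.8)·0.0000 - (-3.5)·0.0000 - (2)·0.0000) / (9.3) = -0.9677
  w = (-1 - (-3)·0.0000 - (-2.5)·0.0000 - (2.2)·0.0000) / (8.7) = -0.1149
  t = (0 - (-3.8)·0.0000 - (0.1)·0.0000 - (3.3)·0.0000) / (10.2) = 0.0000
Iteration 2:
  u = (12 - (-2.5)·-0.9677 - (0.7)·-0.1149 - (3.3)·0.0000) / (-9.5) = -1.0170
  v = (-9 - (1.8)·-1.2632 - (-3.5)·-0.1149 - (2)·0.0000) / (9.3) = -0.7665
  w = (-1 - (-3)·-1.2632 - (-2.5)·-0.9677 - (2.2)·0.0000) / (8.7) = -0.8286
  t = (0 - (-3.8)·-1.2632 - (0.1)·-0.9677 - (3.3)·-0.1149) / (10.2) = -0.4239
Change: (0.2462, 0.2012, -0.7137, -0.4239) → max |·| = 0.7137

0.7137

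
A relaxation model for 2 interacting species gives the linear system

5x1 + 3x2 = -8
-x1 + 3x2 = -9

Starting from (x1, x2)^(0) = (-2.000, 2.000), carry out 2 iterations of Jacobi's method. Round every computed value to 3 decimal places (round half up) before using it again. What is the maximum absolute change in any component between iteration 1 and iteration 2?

Iteration 1:
  x1 = (-8 - (3)·2.000) / (5) = -2.800
  x2 = (-9 - (-1)·-2.000) / (3) = -3.667
Iteration 2:
  x1 = (-8 - (3)·-3.667) / (5) = 0.600
  x2 = (-9 - (-1)·-2.800) / (3) = -3.933
Change: (3.400, -0.266) → max |·| = 3.400

3.400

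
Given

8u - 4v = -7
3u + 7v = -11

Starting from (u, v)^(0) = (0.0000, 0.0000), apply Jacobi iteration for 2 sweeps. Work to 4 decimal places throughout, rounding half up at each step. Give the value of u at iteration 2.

Iteration 1:
  u = (-7 - (-4)·0.0000) / (8) = -0.8750
  v = (-11 - (3)·0.0000) / (7) = -1.5714
Iteration 2:
  u = (-7 - (-4)·-1.5714) / (8) = -1.6607
  v = (-11 - (3)·-0.8750) / (7) = -1.1964

-1.6607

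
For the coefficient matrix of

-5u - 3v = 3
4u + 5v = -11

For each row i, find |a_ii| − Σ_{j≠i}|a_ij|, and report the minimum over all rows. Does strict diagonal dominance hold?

row 1: |-5| − (3) = 2
row 2: |5| − (4) = 1
minimum over rows = 1 → strictly diagonally dominant (convergence guaranteed)

1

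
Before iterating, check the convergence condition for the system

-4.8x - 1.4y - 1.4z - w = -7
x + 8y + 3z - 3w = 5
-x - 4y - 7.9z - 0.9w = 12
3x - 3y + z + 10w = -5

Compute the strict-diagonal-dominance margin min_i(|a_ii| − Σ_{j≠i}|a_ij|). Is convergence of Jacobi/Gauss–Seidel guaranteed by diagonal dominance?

1

row 1: |-4.8| − (1.4+1.4+1) = 1
row 2: |8| − (1+3+3) = 1
row 3: |-7.9| − (1+4+0.9) = 2
row 4: |10| − (3+3+1) = 3
minimum over rows = 1 → strictly diagonally dominant (convergence guaranteed)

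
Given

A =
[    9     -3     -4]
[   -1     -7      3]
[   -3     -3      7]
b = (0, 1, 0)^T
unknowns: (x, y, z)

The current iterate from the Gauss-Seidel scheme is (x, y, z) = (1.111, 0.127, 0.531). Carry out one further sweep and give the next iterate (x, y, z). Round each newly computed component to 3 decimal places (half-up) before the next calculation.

One sweep:
  x = (0 - (-3)·0.127 - (-4)·0.531) / (9) = 0.278
  y = (1 - (-1)·0.278 - (3)·0.531) / (-7) = 0.045
  z = (0 - (-3)·0.278 - (-3)·0.045) / (7) = 0.138

(0.278, 0.045, 0.138)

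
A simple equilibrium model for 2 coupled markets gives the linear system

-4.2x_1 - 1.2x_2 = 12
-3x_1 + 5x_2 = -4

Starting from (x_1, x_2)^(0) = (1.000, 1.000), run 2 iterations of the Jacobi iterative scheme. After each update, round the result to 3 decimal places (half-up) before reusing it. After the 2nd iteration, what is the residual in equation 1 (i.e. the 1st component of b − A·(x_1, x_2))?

-2.983

Iteration 1:
  x_1 = (12 - (-1.2)·1.000) / (-4.2) = -3.143
  x_2 = (-4 - (-3)·1.000) / (5) = -0.200
Iteration 2:
  x_1 = (12 - (-1.2)·-0.200) / (-4.2) = -2.800
  x_2 = (-4 - (-3)·-3.143) / (5) = -2.686
Residual b − A·x = (-2.983, 1.030)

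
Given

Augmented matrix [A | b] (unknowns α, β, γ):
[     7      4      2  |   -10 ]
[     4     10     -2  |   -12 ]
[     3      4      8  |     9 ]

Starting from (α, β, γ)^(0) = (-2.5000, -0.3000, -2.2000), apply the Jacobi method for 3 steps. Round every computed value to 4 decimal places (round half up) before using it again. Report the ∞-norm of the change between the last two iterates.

Iteration 1:
  α = (-10 - (4)·-0.3000 - (2)·-2.2000) / (7) = -0.6286
  β = (-12 - (4)·-2.5000 - (-2)·-2.2000) / (10) = -0.6400
  γ = (9 - (3)·-2.5000 - (4)·-0.3000) / (8) = 2.2125
Iteration 2:
  α = (-10 - (4)·-0.6400 - (2)·2.2125) / (7) = -1.6950
  β = (-12 - (4)·-0.6286 - (-2)·2.2125) / (10) = -0.5061
  γ = (9 - (3)·-0.6286 - (4)·-0.6400) / (8) = 1.6807
Iteration 3:
  α = (-10 - (4)·-0.5061 - (2)·1.6807) / (7) = -1.6196
  β = (-12 - (4)·-1.6950 - (-2)·1.6807) / (10) = -0.1859
  γ = (9 - (3)·-1.6950 - (4)·-0.5061) / (8) = 2.0137
Change: (0.0754, 0.3202, 0.3330) → max |·| = 0.3330

0.3330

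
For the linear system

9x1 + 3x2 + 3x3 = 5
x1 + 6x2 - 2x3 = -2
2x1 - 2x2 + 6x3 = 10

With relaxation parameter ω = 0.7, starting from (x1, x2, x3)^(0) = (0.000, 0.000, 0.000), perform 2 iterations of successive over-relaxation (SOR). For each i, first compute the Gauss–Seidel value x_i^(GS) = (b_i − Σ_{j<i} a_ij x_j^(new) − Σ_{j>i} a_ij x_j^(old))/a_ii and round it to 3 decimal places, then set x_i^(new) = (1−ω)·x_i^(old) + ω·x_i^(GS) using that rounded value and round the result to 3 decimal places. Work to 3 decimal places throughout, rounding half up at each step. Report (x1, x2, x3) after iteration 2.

Iteration 1:
  x1: GS value = (5 - (3)·0.000 - (3)·0.000) / (9) = 0.556;  x1 ← (1−ω)·0.000 + ω·0.556 = 0.389
  x2: GS value = (-2 - (1)·0.389 - (-2)·0.000) / (6) = -0.398;  x2 ← (1−ω)·0.000 + ω·-0.398 = -0.279
  x3: GS value = (10 - (2)·0.389 - (-2)·-0.279) / (6) = 1.444;  x3 ← (1−ω)·0.000 + ω·1.444 = 1.011
Iteration 2:
  x1: GS value = (5 - (3)·-0.279 - (3)·1.011) / (9) = 0.312;  x1 ← (1−ω)·0.389 + ω·0.312 = 0.335
  x2: GS value = (-2 - (1)·0.335 - (-2)·1.011) / (6) = -0.052;  x2 ← (1−ω)·-0.279 + ω·-0.052 = -0.120
  x3: GS value = (10 - (2)·0.335 - (-2)·-0.120) / (6) = 1.515;  x3 ← (1−ω)·1.011 + ω·1.515 = 1.364

(0.335, -0.120, 1.364)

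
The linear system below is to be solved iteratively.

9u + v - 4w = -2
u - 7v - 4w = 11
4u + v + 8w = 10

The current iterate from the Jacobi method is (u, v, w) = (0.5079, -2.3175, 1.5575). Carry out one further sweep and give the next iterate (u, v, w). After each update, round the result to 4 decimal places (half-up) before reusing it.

One sweep:
  u = (-2 - (1)·-2.3175 - (-4)·1.5575) / (9) = 0.7275
  v = (11 - (1)·0.5079 - (-4)·1.5575) / (-7) = -2.3889
  w = (10 - (4)·0.5079 - (1)·-2.3175) / (8) = 1.2857

(0.7275, -2.3889, 1.2857)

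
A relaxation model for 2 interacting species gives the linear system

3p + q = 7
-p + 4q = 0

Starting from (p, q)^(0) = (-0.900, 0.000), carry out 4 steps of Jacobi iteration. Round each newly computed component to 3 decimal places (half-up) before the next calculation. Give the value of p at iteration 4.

Iteration 1:
  p = (7 - (1)·0.000) / (3) = 2.333
  q = (0 - (-1)·-0.900) / (4) = -0.225
Iteration 2:
  p = (7 - (1)·-0.225) / (3) = 2.408
  q = (0 - (-1)·2.333) / (4) = 0.583
Iteration 3:
  p = (7 - (1)·0.583) / (3) = 2.139
  q = (0 - (-1)·2.408) / (4) = 0.602
Iteration 4:
  p = (7 - (1)·0.602) / (3) = 2.133
  q = (0 - (-1)·2.139) / (4) = 0.535

2.133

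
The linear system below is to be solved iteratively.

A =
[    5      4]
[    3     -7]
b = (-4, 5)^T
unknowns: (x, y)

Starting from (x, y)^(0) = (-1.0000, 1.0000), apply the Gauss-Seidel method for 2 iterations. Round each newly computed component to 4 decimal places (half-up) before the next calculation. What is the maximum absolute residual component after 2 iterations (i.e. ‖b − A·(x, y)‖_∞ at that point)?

Iteration 1:
  x = (-4 - (4)·1.0000) / (5) = -1.6000
  y = (5 - (3)·-1.6000) / (-7) = -1.4000
Iteration 2:
  x = (-4 - (4)·-1.4000) / (5) = 0.3200
  y = (5 - (3)·0.3200) / (-7) = -0.5771
Residual b − A·x = (-3.2916, 0.0003); ∞-norm = 3.2916

3.2916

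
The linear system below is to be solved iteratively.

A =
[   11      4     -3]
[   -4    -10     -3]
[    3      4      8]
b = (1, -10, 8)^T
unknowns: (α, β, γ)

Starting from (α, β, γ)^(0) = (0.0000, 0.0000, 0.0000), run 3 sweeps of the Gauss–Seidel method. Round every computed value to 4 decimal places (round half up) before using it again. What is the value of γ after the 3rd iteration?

Iteration 1:
  α = (1 - (4)·0.0000 - (-3)·0.0000) / (11) = 0.0909
  β = (-10 - (-4)·0.0909 - (-3)·0.0000) / (-10) = 0.9636
  γ = (8 - (3)·0.0909 - (4)·0.9636) / (8) = 0.4841
Iteration 2:
  α = (1 - (4)·0.9636 - (-3)·0.4841) / (11) = -0.1275
  β = (-10 - (-4)·-0.1275 - (-3)·0.4841) / (-10) = 0.9058
  γ = (8 - (3)·-0.1275 - (4)·0.9058) / (8) = 0.5949
Iteration 3:
  α = (1 - (4)·0.9058 - (-3)·0.5949) / (11) = -0.0762
  β = (-10 - (-4)·-0.0762 - (-3)·0.5949) / (-10) = 0.8520
  γ = (8 - (3)·-0.0762 - (4)·0.8520) / (8) = 0.6026

0.6026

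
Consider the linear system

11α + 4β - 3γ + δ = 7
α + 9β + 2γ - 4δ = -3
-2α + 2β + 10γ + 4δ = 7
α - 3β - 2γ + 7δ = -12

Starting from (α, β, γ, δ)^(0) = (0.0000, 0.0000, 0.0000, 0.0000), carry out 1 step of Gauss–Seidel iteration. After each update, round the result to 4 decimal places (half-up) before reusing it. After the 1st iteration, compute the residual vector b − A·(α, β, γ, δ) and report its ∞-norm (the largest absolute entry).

8.6922

Iteration 1:
  α = (7 - (4)·0.0000 - (-3)·0.0000 - (1)·0.0000) / (11) = 0.6364
  β = (-3 - (1)·0.6364 - (2)·0.0000 - (-4)·0.0000) / (9) = -0.4040
  γ = (7 - (-2)·0.6364 - (2)·-0.4040 - (4)·0.0000) / (10) = 0.9081
  δ = (-12 - (1)·0.6364 - (-3)·-0.4040 - (-2)·0.9081) / (7) = -1.7189
Residual b − A·x = (6.0588, -8.6922, 6.8754, 0.0001); ∞-norm = 8.6922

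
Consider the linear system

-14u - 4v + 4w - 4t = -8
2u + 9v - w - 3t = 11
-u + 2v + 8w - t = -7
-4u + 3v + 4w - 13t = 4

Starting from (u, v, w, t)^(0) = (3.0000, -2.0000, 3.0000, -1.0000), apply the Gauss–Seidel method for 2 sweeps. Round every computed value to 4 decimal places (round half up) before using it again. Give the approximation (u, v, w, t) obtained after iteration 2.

Iteration 1:
  u = (-8 - (-4)·-2.0000 - (4)·3.0000 - (-4)·-1.0000) / (-14) = 2.2857
  v = (11 - (2)·2.2857 - (-1)·3.0000 - (-3)·-1.0000) / (9) = 0.7143
  w = (-7 - (-1)·2.2857 - (2)·0.7143 - (-1)·-1.0000) / (8) = -0.8929
  t = (4 - (-4)·2.2857 - (3)·0.7143 - (4)·-0.8929) / (-13) = -1.1209
Iteration 2:
  u = (-8 - (-4)·0.7143 - (4)·-0.8929 - (-4)·-1.1209) / (-14) = 0.4325
  v = (11 - (2)·0.4325 - (-1)·-0.8929 - (-3)·-1.1209) / (9) = 0.6533
  w = (-7 - (-1)·0.4325 - (2)·0.6533 - (-1)·-1.1209) / (8) = -1.1244
  t = (4 - (-4)·0.4325 - (3)·0.6533 - (4)·-1.1244) / (-13) = -0.6360

(0.4325, 0.6533, -1.1244, -0.6360)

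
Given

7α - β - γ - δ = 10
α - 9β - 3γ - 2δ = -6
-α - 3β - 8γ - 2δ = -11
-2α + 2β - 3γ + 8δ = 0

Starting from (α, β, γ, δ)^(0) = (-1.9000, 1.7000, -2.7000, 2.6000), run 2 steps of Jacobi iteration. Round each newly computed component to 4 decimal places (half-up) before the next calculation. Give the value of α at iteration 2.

1.3129

Iteration 1:
  α = (10 - (-1)·1.7000 - (-1)·-2.7000 - (-1)·2.6000) / (7) = 1.6571
  β = (-6 - (1)·-1.9000 - (-3)·-2.7000 - (-2)·2.6000) / (-9) = 0.7778
  γ = (-11 - (-1)·-1.9000 - (-3)·1.7000 - (-2)·2.6000) / (-8) = 0.3250
  δ = (0 - (-2)·-1.9000 - (2)·1.7000 - (-3)·-2.7000) / (8) = -1.9125
Iteration 2:
  α = (10 - (-1)·0.7778 - (-1)·0.3250 - (-1)·-1.9125) / (7) = 1.3129
  β = (-6 - (1)·1.6571 - (-3)·0.3250 - (-2)·-1.9125) / (-9) = 1.1675
  γ = (-11 - (-1)·1.6571 - (-3)·0.7778 - (-2)·-1.9125) / (-8) = 1.3543
  δ = (0 - (-2)·1.6571 - (2)·0.7778 - (-3)·0.3250) / (8) = 0.3417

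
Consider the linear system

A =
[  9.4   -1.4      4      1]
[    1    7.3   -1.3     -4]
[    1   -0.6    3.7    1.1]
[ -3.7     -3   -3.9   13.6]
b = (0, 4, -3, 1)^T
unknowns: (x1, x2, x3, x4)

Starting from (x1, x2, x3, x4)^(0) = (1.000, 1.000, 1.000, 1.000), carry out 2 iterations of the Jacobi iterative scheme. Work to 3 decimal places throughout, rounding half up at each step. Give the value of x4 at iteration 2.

Iteration 1:
  x1 = (0 - (-1.4)·1.000 - (4)·1.000 - (1)·1.000) / (9.4) = -0.383
  x2 = (4 - (1)·1.000 - (-1.3)·1.000 - (-4)·1.000) / (7.3) = 1.137
  x3 = (-3 - (1)·1.000 - (-0.6)·1.000 - (1.1)·1.000) / (3.7) = -1.216
  x4 = (1 - (-3.7)·1.000 - (-3)·1.000 - (-3.9)·1.000) / (13.6) = 0.853
Iteration 2:
  x1 = (0 - (-1.4)·1.137 - (4)·-1.216 - (1)·0.853) / (9.4) = 0.596
  x2 = (4 - (1)·-0.383 - (-1.3)·-1.216 - (-4)·0.853) / (7.3) = 0.851
  x3 = (-3 - (1)·-0.383 - (-0.6)·1.137 - (1.1)·0.853) / (3.7) = -0.777
  x4 = (1 - (-3.7)·-0.383 - (-3)·1.137 - (-3.9)·-1.216) / (13.6) = -0.129

-0.129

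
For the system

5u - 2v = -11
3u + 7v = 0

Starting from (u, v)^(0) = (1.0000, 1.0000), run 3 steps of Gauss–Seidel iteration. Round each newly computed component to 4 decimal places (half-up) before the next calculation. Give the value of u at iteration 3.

-1.8758

Iteration 1:
  u = (-11 - (-2)·1.0000) / (5) = -1.8000
  v = (0 - (3)·-1.8000) / (7) = 0.7714
Iteration 2:
  u = (-11 - (-2)·0.7714) / (5) = -1.8914
  v = (0 - (3)·-1.8914) / (7) = 0.8106
Iteration 3:
  u = (-11 - (-2)·0.8106) / (5) = -1.8758
  v = (0 - (3)·-1.8758) / (7) = 0.8039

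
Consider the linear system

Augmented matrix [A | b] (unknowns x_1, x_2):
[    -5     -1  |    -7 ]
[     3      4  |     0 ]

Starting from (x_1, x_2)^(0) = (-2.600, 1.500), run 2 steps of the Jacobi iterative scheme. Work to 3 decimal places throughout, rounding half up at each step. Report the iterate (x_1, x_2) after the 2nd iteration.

(1.010, -0.825)

Iteration 1:
  x_1 = (-7 - (-1)·1.500) / (-5) = 1.100
  x_2 = (0 - (3)·-2.600) / (4) = 1.950
Iteration 2:
  x_1 = (-7 - (-1)·1.950) / (-5) = 1.010
  x_2 = (0 - (3)·1.100) / (4) = -0.825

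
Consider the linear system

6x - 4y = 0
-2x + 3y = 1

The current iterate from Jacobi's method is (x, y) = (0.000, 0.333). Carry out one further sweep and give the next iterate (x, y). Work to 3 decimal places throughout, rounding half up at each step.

One sweep:
  x = (0 - (-4)·0.333) / (6) = 0.222
  y = (1 - (-2)·0.000) / (3) = 0.333

(0.222, 0.333)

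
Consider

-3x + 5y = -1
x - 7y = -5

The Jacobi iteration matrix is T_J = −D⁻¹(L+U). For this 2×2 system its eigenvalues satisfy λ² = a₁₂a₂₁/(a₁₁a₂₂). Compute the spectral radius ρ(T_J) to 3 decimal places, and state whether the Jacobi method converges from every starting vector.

a₁₂a₂₁/(a₁₁a₂₂) = (5)·(1) / ((-3)·(-7)) = 0.238095
ρ = √|0.238095| = √0.238095 = 0.488
ρ < 1, so Jacobi converges

0.488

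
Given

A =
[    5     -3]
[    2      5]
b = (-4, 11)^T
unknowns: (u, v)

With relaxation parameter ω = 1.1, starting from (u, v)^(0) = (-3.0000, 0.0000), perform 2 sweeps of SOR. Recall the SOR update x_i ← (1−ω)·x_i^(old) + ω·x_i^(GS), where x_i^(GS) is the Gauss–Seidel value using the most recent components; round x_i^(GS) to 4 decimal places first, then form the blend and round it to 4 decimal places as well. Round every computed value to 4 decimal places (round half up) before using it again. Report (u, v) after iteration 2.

(0.9436, 1.7373)

Iteration 1:
  u: GS value = (-4 - (-3)·0.0000) / (5) = -0.8000;  u ← (1−ω)·-3.0000 + ω·-0.8000 = -0.5800
  v: GS value = (11 - (2)·-0.5800) / (5) = 2.4320;  v ← (1−ω)·0.0000 + ω·2.4320 = 2.6752
Iteration 2:
  u: GS value = (-4 - (-3)·2.6752) / (5) = 0.8051;  u ← (1−ω)·-0.5800 + ω·0.8051 = 0.9436
  v: GS value = (11 - (2)·0.9436) / (5) = 1.8226;  v ← (1−ω)·2.6752 + ω·1.8226 = 1.7373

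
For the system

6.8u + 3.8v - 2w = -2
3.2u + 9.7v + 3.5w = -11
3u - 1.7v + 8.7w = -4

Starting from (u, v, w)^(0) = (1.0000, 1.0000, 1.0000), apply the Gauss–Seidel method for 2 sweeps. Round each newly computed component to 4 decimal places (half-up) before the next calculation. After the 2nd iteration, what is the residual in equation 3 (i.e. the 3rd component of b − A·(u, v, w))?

-0.0002

Iteration 1:
  u = (-2 - (3.8)·1.0000 - (-2)·1.0000) / (6.8) = -0.5588
  v = (-11 - (3.2)·-0.5588 - (3.5)·1.0000) / (9.7) = -1.3105
  w = (-4 - (3)·-0.5588 - (-1.7)·-1.3105) / (8.7) = -0.5232
Iteration 2:
  u = (-2 - (3.8)·-1.3105 - (-2)·-0.5232) / (6.8) = 0.2843
  v = (-11 - (3.2)·0.2843 - (3.5)·-0.5232) / (9.7) = -1.0390
  w = (-4 - (3)·0.2843 - (-1.7)·-1.0390) / (8.7) = -0.7608
Residual b − A·x = (-1.5066, 0.8313, -0.0002)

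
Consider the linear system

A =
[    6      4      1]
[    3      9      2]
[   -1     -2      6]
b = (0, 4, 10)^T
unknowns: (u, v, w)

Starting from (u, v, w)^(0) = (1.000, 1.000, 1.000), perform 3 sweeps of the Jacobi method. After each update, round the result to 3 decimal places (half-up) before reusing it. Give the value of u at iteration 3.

-0.409

Iteration 1:
  u = (0 - (4)·1.000 - (1)·1.000) / (6) = -0.833
  v = (4 - (3)·1.000 - (2)·1.000) / (9) = -0.111
  w = (10 - (-1)·1.000 - (-2)·1.000) / (6) = 2.167
Iteration 2:
  u = (0 - (4)·-0.111 - (1)·2.167) / (6) = -0.287
  v = (4 - (3)·-0.833 - (2)·2.167) / (9) = 0.241
  w = (10 - (-1)·-0.833 - (-2)·-0.111) / (6) = 1.491
Iteration 3:
  u = (0 - (4)·0.241 - (1)·1.491) / (6) = -0.409
  v = (4 - (3)·-0.287 - (2)·1.491) / (9) = 0.209
  w = (10 - (-1)·-0.287 - (-2)·0.241) / (6) = 1.699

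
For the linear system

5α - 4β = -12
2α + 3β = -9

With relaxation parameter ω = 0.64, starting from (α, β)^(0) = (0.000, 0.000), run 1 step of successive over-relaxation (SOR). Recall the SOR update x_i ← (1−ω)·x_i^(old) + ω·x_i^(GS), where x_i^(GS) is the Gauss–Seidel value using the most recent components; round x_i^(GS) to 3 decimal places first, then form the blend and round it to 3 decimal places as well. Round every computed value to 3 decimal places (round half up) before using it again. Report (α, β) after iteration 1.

(-1.536, -1.265)

Iteration 1:
  α: GS value = (-12 - (-4)·0.000) / (5) = -2.400;  α ← (1−ω)·0.000 + ω·-2.400 = -1.536
  β: GS value = (-9 - (2)·-1.536) / (3) = -1.976;  β ← (1−ω)·0.000 + ω·-1.976 = -1.265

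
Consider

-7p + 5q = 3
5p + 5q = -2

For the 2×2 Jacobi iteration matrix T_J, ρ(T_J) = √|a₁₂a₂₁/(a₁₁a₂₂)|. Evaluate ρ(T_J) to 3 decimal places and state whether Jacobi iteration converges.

a₁₂a₂₁/(a₁₁a₂₂) = (5)·(5) / ((-7)·(5)) = -0.714286
ρ = √|-0.714286| = √0.714286 = 0.845
ρ < 1, so Jacobi converges

0.845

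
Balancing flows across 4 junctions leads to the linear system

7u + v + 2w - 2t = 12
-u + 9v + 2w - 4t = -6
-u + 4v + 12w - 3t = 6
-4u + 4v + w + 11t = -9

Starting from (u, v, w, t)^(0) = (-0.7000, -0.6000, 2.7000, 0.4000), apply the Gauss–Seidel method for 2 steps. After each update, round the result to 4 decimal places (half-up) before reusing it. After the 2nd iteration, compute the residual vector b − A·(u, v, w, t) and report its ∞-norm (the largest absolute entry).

0.6811

Iteration 1:
  u = (12 - (1)·-0.6000 - (2)·2.7000 - (-2)·0.4000) / (7) = 1.1429
  v = (-6 - (-1)·1.1429 - (2)·2.7000 - (-4)·0.4000) / (9) = -0.9619
  w = (6 - (-1)·1.1429 - (4)·-0.9619 - (-3)·0.4000) / (12) = 1.0159
  t = (-9 - (-4)·1.1429 - (4)·-0.9619 - (1)·1.0159) / (11) = -0.1452
Iteration 2:
  u = (12 - (1)·-0.9619 - (2)·1.0159 - (-2)·-0.1452) / (7) = 1.5200
  v = (-6 - (-1)·1.5200 - (2)·1.0159 - (-4)·-0.1452) / (9) = -0.7881
  w = (6 - (-1)·1.5200 - (4)·-0.7881 - (-3)·-0.1452) / (12) = 0.8531
  t = (-9 - (-4)·1.5200 - (4)·-0.7881 - (1)·0.8531) / (11) = -0.0564
Residual b − A·x = (0.3291, 0.6811, 0.2660, -0.0003); ∞-norm = 0.6811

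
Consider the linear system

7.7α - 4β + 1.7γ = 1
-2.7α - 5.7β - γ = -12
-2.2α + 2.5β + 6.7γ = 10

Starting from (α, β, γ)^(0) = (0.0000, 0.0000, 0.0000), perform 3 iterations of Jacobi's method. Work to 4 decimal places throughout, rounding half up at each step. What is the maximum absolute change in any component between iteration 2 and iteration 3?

Iteration 1:
  α = (1 - (-4)·0.0000 - (1.7)·0.0000) / (7.7) = 0.1299
  β = (-12 - (-2.7)·0.0000 - (-1)·0.0000) / (-5.7) = 2.1053
  γ = (10 - (-2.2)·0.0000 - (2.5)·0.0000) / (6.7) = 1.4925
Iteration 2:
  α = (1 - (-4)·2.1053 - (1.7)·1.4925) / (7.7) = 0.8940
  β = (-12 - (-2.7)·0.1299 - (-1)·1.4925) / (-5.7) = 1.7819
  γ = (10 - (-2.2)·0.1299 - (2.5)·2.1053) / (6.7) = 0.7496
Iteration 3:
  α = (1 - (-4)·1.7819 - (1.7)·0.7496) / (7.7) = 0.8900
  β = (-12 - (-2.7)·0.8940 - (-1)·0.7496) / (-5.7) = 1.5503
  γ = (10 - (-2.2)·0.8940 - (2.5)·1.7819) / (6.7) = 1.1212
Change: (-0.0040, -0.2316, 0.3716) → max |·| = 0.3716

0.3716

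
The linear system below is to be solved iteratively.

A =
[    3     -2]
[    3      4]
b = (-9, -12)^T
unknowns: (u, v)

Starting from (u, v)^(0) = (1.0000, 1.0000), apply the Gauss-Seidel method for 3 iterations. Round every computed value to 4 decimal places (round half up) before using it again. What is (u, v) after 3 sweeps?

Iteration 1:
  u = (-9 - (-2)·1.0000) / (3) = -2.3333
  v = (-12 - (3)·-2.3333) / (4) = -1.2500
Iteration 2:
  u = (-9 - (-2)·-1.2500) / (3) = -3.8333
  v = (-12 - (3)·-3.8333) / (4) = -0.1250
Iteration 3:
  u = (-9 - (-2)·-0.1250) / (3) = -3.0833
  v = (-12 - (3)·-3.0833) / (4) = -0.6875

(-3.0833, -0.6875)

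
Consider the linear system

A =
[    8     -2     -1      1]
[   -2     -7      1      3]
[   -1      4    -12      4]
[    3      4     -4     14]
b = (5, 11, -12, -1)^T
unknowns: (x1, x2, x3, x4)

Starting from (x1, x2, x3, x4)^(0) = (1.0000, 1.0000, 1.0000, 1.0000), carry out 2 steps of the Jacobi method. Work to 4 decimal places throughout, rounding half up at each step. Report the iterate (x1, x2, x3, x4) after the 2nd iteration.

(0.5372, -1.7177, 0.4033, 0.5608)

Iteration 1:
  x1 = (5 - (-2)·1.0000 - (-1)·1.0000 - (1)·1.0000) / (8) = 0.8750
  x2 = (11 - (-2)·1.0000 - (1)·1.0000 - (3)·1.0000) / (-7) = -1.2857
  x3 = (-12 - (-1)·1.0000 - (4)·1.0000 - (4)·1.0000) / (-12) = 1.5833
  x4 = (-1 - (3)·1.0000 - (4)·1.0000 - (-4)·1.0000) / (14) = -0.2857
Iteration 2:
  x1 = (5 - (-2)·-1.2857 - (-1)·1.5833 - (1)·-0.2857) / (8) = 0.5372
  x2 = (11 - (-2)·0.8750 - (1)·1.5833 - (3)·-0.2857) / (-7) = -1.7177
  x3 = (-12 - (-1)·0.8750 - (4)·-1.2857 - (4)·-0.2857) / (-12) = 0.4033
  x4 = (-1 - (3)·0.8750 - (4)·-1.2857 - (-4)·1.5833) / (14) = 0.5608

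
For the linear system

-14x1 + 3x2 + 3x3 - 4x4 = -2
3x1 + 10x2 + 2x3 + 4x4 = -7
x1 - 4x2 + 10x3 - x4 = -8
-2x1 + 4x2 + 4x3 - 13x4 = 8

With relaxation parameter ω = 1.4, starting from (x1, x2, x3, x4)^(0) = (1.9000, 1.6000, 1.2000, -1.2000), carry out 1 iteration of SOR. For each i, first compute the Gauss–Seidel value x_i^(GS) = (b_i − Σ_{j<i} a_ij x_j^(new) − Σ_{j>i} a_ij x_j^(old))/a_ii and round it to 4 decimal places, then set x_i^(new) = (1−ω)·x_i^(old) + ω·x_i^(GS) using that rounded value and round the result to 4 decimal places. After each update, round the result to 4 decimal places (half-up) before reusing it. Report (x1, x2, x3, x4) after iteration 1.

Iteration 1:
  x1: GS value = (-2 - (3)·1.6000 - (3)·1.2000 - (-4)·-1.2000) / (-14) = 1.0857;  x1 ← (1−ω)·1.9000 + ω·1.0857 = 0.7600
  x2: GS value = (-7 - (3)·0.7600 - (2)·1.2000 - (4)·-1.2000) / (10) = -0.6880;  x2 ← (1−ω)·1.6000 + ω·-0.6880 = -1.6032
  x3: GS value = (-8 - (1)·0.7600 - (-4)·-1.6032 - (-1)·-1.2000) / (10) = -1.6373;  x3 ← (1−ω)·1.2000 + ω·-1.6373 = -2.7722
  x4: GS value = (8 - (-2)·0.7600 - (4)·-1.6032 - (4)·-2.7722) / (-13) = -2.0786;  x4 ← (1−ω)·-1.2000 + ω·-2.0786 = -2.4300

(0.7600, -1.6032, -2.7722, -2.4300)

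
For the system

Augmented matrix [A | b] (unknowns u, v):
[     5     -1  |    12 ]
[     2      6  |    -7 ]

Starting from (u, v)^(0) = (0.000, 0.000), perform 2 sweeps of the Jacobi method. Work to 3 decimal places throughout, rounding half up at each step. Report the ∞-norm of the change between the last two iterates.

0.800

Iteration 1:
  u = (12 - (-1)·0.000) / (5) = 2.400
  v = (-7 - (2)·0.000) / (6) = -1.167
Iteration 2:
  u = (12 - (-1)·-1.167) / (5) = 2.167
  v = (-7 - (2)·2.400) / (6) = -1.967
Change: (-0.233, -0.800) → max |·| = 0.800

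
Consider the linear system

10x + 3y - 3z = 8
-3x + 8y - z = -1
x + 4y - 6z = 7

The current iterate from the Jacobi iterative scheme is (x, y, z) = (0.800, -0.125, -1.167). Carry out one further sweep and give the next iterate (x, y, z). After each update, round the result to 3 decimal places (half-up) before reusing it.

(0.487, 0.029, -1.117)

One sweep:
  x = (8 - (3)·-0.125 - (-3)·-1.167) / (10) = 0.487
  y = (-1 - (-3)·0.800 - (-1)·-1.167) / (8) = 0.029
  z = (7 - (1)·0.800 - (4)·-0.125) / (-6) = -1.117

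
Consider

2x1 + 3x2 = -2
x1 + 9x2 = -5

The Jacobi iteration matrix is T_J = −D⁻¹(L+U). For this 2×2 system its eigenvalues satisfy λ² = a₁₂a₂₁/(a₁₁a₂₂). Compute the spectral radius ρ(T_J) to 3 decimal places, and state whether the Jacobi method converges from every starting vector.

a₁₂a₂₁/(a₁₁a₂₂) = (3)·(1) / ((2)·(9)) = 0.166667
ρ = √|0.166667| = √0.166667 = 0.408
ρ < 1, so Jacobi converges

0.408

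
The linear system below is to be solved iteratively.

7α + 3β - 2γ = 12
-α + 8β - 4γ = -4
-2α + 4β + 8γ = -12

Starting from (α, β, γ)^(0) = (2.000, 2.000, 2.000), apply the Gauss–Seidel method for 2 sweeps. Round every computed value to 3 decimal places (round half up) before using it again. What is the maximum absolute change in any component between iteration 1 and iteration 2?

1.795

Iteration 1:
  α = (12 - (3)·2.000 - (-2)·2.000) / (7) = 1.429
  β = (-4 - (-1)·1.429 - (-4)·2.000) / (8) = 0.679
  γ = (-12 - (-2)·1.429 - (4)·0.679) / (8) = -1.482
Iteration 2:
  α = (12 - (3)·0.679 - (-2)·-1.482) / (7) = 1.000
  β = (-4 - (-1)·1.000 - (-4)·-1.482) / (8) = -1.116
  γ = (-12 - (-2)·1.000 - (4)·-1.116) / (8) = -0.692
Change: (-0.429, -1.795, 0.790) → max |·| = 1.795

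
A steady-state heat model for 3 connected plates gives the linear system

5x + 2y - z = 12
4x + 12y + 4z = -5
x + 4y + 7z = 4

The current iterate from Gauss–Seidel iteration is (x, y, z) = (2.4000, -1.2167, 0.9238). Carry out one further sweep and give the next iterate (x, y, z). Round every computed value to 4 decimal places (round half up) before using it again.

One sweep:
  x = (12 - (2)·-1.2167 - (-1)·0.9238) / (5) = 3.0714
  y = (-5 - (4)·3.0714 - (4)·0.9238) / (12) = -1.7484
  z = (4 - (1)·3.0714 - (4)·-1.7484) / (7) = 1.1317

(3.0714, -1.7484, 1.1317)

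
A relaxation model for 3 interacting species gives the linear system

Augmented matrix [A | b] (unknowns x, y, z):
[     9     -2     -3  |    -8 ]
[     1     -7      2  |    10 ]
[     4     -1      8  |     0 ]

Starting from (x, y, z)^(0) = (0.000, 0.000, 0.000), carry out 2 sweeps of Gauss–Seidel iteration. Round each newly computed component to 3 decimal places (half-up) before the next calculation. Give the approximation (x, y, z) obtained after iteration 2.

(-1.151, -1.522, 0.385)

Iteration 1:
  x = (-8 - (-2)·0.000 - (-3)·0.000) / (9) = -0.889
  y = (10 - (1)·-0.889 - (2)·0.000) / (-7) = -1.556
  z = (0 - (4)·-0.889 - (-1)·-1.556) / (8) = 0.250
Iteration 2:
  x = (-8 - (-2)·-1.556 - (-3)·0.250) / (9) = -1.151
  y = (10 - (1)·-1.151 - (2)·0.250) / (-7) = -1.522
  z = (0 - (4)·-1.151 - (-1)·-1.522) / (8) = 0.385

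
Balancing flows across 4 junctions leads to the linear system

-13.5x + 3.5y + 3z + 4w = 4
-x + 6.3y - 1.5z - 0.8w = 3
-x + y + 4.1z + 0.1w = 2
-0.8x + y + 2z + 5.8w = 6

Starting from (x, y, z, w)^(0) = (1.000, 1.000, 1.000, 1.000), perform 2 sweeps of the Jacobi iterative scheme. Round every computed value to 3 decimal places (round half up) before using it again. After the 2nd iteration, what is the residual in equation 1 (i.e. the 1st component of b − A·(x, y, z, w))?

Iteration 1:
  x = (4 - (3.5)·1.000 - (3)·1.000 - (4)·1.000) / (-13.5) = 0.481
  y = (3 - (-1)·1.000 - (-1.5)·1.000 - (-0.8)·1.000) / (6.3) = 1.000
  z = (2 - (-1)·1.000 - (1)·1.000 - (0.1)·1.000) / (4.1) = 0.463
  w = (6 - (-0.8)·1.000 - (1)·1.000 - (2)·1.000) / (5.8) = 0.655
Iteration 2:
  x = (4 - (3.5)·1.000 - (3)·0.463 - (4)·0.655) / (-13.5) = 0.260
  y = (3 - (-1)·0.481 - (-1.5)·0.463 - (-0.8)·0.655) / (6.3) = 0.746
  z = (2 - (-1)·0.481 - (1)·1.000 - (0.1)·0.655) / (4.1) = 0.345
  w = (6 - (-0.8)·0.481 - (1)·1.000 - (2)·0.463) / (5.8) = 0.769
Residual b − A·x = (0.788, -0.307, 0.023, 0.312)

0.788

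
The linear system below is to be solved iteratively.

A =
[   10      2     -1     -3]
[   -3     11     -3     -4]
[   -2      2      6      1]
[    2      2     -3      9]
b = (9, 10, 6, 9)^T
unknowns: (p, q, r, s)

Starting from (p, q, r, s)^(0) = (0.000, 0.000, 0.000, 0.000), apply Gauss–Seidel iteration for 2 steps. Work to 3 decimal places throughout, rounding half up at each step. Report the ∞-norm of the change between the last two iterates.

Iteration 1:
  p = (9 - (2)·0.000 - (-1)·0.000 - (-3)·0.000) / (10) = 0.900
  q = (10 - (-3)·0.900 - (-3)·0.000 - (-4)·0.000) / (11) = 1.155
  r = (6 - (-2)·0.900 - (2)·1.155 - (1)·0.000) / (6) = 0.915
  s = (9 - (2)·0.900 - (2)·1.155 - (-3)·0.915) / (9) = 0.848
Iteration 2:
  p = (9 - (2)·1.155 - (-1)·0.915 - (-3)·0.848) / (10) = 1.015
  q = (10 - (-3)·1.015 - (-3)·0.915 - (-4)·0.848) / (11) = 1.744
  r = (6 - (-2)·1.015 - (2)·1.744 - (1)·0.848) / (6) = 0.616
  s = (9 - (2)·1.015 - (2)·1.744 - (-3)·0.616) / (9) = 0.592
Change: (0.115, 0.589, -0.299, -0.256) → max |·| = 0.589

0.589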